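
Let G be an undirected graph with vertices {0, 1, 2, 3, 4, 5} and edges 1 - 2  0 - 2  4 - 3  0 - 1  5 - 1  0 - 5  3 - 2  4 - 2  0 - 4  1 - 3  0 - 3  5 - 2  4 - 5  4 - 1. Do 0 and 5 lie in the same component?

Yes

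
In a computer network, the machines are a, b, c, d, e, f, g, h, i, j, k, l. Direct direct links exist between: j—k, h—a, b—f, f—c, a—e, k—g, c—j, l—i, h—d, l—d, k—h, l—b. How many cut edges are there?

The edges on the cycle l-b-f-c-j-k-h-d-l are not bridges since each lies on that cycle.
But removing a—e disconnects a from e; removing a—h disconnects a from h; removing g—k disconnects g from k; removing l—i disconnects l from i — these are bridges.
That makes 4 bridges.

4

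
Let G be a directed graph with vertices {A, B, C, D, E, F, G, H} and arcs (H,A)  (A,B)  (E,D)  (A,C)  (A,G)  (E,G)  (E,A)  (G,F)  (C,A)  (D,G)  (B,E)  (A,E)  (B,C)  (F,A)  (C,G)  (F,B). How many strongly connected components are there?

2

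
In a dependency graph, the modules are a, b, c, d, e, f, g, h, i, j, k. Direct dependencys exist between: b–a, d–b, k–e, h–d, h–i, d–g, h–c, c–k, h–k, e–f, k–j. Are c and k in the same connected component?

Yes

From c we can reach a, b, c, d, e, f, g, h, i, j, k, which includes k.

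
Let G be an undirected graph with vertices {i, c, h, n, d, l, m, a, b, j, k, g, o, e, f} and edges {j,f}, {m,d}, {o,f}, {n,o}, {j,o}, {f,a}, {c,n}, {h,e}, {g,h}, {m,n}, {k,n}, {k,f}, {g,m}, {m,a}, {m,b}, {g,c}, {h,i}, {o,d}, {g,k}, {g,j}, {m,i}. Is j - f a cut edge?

No

After removing j - f, the path j-o-f still connects them, so the edge is not a bridge.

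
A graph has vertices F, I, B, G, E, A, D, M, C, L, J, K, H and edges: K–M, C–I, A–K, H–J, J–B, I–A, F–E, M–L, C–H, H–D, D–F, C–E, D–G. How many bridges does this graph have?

The edges on the cycle C-H-D-F-E-C are not bridges since each lies on that cycle.
But removing A–K disconnects A from K; removing M–L disconnects M from L; removing D–G disconnects D from G; removing H–J disconnects H from J — these are bridges.
In total 8 edges are bridges.

8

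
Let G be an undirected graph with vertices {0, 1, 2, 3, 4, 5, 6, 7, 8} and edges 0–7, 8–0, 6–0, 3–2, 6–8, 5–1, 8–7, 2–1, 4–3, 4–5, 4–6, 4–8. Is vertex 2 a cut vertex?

Deleting 2 leaves 1 component (was 1) (its neighbors 1, 3 remain connected to each other), so 2 is not a cut vertex.

No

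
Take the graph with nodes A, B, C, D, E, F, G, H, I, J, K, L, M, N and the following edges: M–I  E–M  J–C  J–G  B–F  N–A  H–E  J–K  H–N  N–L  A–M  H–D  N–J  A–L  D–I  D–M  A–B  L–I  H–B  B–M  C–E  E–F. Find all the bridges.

The edges on the cycle H-N-A-L-I-D-H are not bridges since each lies on that cycle.
But removing J–G disconnects J from G; removing J–K disconnects J from K — these are bridges.

G-J, J-K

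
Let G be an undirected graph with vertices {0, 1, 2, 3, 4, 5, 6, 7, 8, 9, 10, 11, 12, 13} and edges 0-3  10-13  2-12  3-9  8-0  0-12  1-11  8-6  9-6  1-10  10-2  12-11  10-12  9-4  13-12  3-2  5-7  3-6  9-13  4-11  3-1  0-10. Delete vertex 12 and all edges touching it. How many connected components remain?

With 12 gone, the remaining components are: {5, 7}; {0, 1, 2, 3, 4, 6, 8, 9, 10, 11, 13}.
That is 2 components.

2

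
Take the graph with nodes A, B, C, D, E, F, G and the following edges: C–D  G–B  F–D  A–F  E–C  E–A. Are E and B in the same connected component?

The component containing E is {A, C, D, E, F}, and B is not in it.

No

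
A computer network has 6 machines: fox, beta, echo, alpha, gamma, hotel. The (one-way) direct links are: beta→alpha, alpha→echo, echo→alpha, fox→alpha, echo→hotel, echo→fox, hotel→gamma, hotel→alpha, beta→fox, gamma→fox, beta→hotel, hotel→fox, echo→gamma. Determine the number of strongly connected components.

2

{fox, echo, alpha, gamma, hotel} are all mutually reachable — one SCC of size 5.
{beta} is an SCC by itself.
That gives 2 strongly connected components.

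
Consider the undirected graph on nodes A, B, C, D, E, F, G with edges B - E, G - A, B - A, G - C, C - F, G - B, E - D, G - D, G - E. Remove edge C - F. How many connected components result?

2

Before removal there is 1 component.
C - F is a bridge — removing it separates C's side from F's side.
After removal: 2 components.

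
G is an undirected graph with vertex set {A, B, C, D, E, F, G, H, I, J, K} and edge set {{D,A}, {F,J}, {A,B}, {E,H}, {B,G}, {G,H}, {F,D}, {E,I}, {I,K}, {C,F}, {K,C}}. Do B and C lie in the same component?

From B we can reach A, B, C, D, E, F, G, H, I, J, K, which includes C.

Yes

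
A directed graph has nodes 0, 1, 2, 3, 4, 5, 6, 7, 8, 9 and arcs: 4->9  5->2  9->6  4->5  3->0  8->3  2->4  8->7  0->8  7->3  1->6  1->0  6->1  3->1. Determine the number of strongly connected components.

3

{0, 1, 3, 6, 7, 8} are all mutually reachable — one SCC of size 6.
{2, 4, 5} are all mutually reachable — one SCC of size 3.
{9} is an SCC by itself.
That gives 3 strongly connected components.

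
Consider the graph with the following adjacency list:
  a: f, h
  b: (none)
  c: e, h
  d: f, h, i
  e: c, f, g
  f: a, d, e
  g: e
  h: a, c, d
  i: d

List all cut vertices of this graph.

d, e

Removing d increases the component count from 2 to 3, so d is a cut vertex.
Removing e increases the component count from 2 to 3, so e is a cut vertex.
By contrast removing h leaves 2 components; it is not a cut vertex. No other vertex is a cut vertex either.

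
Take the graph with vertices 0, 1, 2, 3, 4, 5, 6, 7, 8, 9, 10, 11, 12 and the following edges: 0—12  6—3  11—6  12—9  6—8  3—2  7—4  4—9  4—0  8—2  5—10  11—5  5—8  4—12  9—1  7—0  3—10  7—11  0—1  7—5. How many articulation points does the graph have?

Removing 7 increases the component count from 1 to 2, so 7 is a cut vertex.
By contrast removing 5 leaves 1 component; it is not a cut vertex. No other vertex is a cut vertex either.

1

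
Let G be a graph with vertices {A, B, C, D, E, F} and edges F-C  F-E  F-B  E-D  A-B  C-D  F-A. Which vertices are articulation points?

F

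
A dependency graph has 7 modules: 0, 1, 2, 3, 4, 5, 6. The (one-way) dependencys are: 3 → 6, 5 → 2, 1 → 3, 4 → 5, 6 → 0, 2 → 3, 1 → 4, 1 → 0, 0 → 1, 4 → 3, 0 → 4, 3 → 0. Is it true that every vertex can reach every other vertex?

Yes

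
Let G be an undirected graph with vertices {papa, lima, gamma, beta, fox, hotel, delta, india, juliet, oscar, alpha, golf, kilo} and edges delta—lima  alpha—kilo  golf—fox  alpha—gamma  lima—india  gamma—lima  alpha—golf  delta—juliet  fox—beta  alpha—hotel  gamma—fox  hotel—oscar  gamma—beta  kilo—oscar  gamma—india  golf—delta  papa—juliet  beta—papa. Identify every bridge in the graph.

none

The edges on the cycle alpha-kilo-oscar-hotel-alpha are not bridges since each lies on that cycle.
Every edge lies on some cycle, so there are no bridges.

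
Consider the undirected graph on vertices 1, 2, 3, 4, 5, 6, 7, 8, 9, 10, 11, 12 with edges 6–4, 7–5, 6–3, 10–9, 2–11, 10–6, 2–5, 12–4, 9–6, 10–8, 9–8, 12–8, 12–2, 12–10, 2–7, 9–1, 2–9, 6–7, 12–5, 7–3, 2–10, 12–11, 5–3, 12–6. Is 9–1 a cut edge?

Removing 9–1 leaves no path between 9 and 1: the component count goes from 1 to 2. So it is a bridge.

Yes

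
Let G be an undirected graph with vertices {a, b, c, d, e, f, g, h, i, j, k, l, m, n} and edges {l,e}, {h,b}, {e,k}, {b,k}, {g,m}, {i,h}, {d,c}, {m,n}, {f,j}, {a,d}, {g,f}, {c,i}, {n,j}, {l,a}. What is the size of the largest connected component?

9

Starting from f we can reach f, g, j, m, n. That is one component of size 5.
Starting from a we can reach a, b, c, d, e, h, i, k, l. That is one component of size 9.
The largest has 9 vertices.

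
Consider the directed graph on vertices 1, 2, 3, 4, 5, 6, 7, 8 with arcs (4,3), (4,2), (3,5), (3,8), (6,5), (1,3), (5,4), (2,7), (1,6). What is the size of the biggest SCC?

{3, 4, 5} are all mutually reachable — one SCC of size 3.
{7} is an SCC by itself.
{1} is an SCC by itself.
{8} is an SCC by itself.
{2} is an SCC by itself.
(and 1 more singleton SCC)
The largest has 3 vertices.

3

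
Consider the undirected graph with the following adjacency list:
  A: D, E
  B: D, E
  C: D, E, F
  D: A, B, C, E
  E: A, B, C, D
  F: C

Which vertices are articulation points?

C

Removing C increases the component count from 1 to 2, so C is a cut vertex.
By contrast removing E leaves 1 component; it is not a cut vertex. No other vertex is a cut vertex either.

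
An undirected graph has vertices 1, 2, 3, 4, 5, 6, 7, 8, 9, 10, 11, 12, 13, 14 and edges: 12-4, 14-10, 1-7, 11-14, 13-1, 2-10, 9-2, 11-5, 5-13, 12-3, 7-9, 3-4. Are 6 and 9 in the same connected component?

The component containing 6 is {6}, and 9 is not in it.

No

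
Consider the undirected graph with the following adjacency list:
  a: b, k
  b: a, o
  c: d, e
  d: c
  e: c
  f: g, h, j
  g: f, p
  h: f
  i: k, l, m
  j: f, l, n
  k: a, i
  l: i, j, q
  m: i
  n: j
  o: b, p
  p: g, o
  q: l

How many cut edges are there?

6

The edges on the cycle a-b-o-p-g-f-j-l-i-k-a are not bridges since each lies on that cycle.
But removing h-f disconnects h from f; removing q-l disconnects q from l; removing e-c disconnects e from c; removing i-m disconnects i from m — these are bridges.
In total 6 edges are bridges.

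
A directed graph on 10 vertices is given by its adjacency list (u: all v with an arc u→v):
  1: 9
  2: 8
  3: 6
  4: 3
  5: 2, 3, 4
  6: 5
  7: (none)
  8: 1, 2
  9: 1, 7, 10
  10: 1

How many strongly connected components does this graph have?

{3, 4, 5, 6} are all mutually reachable — one SCC of size 4.
{1, 9, 10} are all mutually reachable — one SCC of size 3.
{2, 8} are all mutually reachable — one SCC of size 2.
{7} is an SCC by itself.
That gives 4 strongly connected components.

4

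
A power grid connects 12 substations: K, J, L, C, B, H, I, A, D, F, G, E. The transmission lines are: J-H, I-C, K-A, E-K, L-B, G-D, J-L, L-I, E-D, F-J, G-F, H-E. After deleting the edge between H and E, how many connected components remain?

H and E are still connected via H-J-F-G-D-E, so the component count stays at 1.

1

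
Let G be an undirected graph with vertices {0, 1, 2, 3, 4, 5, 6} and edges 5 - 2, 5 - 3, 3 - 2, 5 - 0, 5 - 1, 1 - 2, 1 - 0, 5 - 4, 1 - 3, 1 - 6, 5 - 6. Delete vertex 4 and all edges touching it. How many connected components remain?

With 4 gone, the remaining components are: {0, 1, 2, 3, 5, 6}.
That is 1 component.

1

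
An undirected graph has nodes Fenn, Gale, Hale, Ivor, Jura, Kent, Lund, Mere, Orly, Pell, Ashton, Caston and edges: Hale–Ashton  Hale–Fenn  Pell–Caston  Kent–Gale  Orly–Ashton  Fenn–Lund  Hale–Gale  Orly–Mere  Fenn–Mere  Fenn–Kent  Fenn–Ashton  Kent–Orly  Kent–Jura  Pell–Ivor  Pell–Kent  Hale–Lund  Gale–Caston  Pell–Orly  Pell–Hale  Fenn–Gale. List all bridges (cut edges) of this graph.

Ivor-Pell, Jura-Kent

The edges on the cycle Hale-Fenn-Kent-Gale-Hale are not bridges since each lies on that cycle.
But removing Ivor–Pell disconnects Ivor from Pell; removing Jura–Kent disconnects Jura from Kent — these are bridges.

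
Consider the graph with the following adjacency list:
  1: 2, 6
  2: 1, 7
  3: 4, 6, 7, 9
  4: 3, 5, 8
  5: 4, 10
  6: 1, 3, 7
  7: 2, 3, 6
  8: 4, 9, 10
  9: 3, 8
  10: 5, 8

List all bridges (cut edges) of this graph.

none

The edges on the cycle 4-5-10-8-4 are not bridges since each lies on that cycle.
Every edge lies on some cycle, so there are no bridges.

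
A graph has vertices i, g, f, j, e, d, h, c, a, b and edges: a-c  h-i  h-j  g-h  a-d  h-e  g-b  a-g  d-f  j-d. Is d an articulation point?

Deleting d raises the number of components from 1 to 2, so d is a cut vertex.

Yes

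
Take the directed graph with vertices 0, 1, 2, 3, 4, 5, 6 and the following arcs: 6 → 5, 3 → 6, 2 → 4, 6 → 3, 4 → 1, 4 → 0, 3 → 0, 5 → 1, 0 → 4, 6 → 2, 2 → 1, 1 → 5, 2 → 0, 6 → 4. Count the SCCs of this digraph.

{0, 4} are all mutually reachable — one SCC of size 2.
{3, 6} are all mutually reachable — one SCC of size 2.
{1, 5} are all mutually reachable — one SCC of size 2.
{2} is an SCC by itself.
That gives 4 strongly connected components.

4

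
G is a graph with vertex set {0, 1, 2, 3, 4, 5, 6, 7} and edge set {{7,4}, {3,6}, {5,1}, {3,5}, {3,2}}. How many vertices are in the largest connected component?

5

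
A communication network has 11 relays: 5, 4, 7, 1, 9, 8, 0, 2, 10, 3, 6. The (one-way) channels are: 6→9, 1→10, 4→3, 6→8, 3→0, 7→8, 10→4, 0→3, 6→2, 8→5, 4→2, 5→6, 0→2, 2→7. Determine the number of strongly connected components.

{2, 5, 6, 7, 8} are all mutually reachable — one SCC of size 5.
{0, 3} are all mutually reachable — one SCC of size 2.
{10} is an SCC by itself.
{4} is an SCC by itself.
{1} is an SCC by itself.
(and 1 more singleton SCC)
That gives 6 strongly connected components.

6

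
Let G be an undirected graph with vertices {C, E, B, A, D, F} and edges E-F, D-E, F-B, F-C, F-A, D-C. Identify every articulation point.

F

Removing F increases the component count from 1 to 3, so F is a cut vertex.
By contrast removing E leaves 1 component; it is not a cut vertex. No other vertex is a cut vertex either.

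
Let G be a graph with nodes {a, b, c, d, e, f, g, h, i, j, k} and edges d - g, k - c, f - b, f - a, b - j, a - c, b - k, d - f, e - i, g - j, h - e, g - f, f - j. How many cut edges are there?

The edges on the cycle f-b-k-c-a-f are not bridges since each lies on that cycle.
But removing h - e disconnects h from e; removing e - i disconnects e from i — these are bridges.
That makes 2 bridges.

2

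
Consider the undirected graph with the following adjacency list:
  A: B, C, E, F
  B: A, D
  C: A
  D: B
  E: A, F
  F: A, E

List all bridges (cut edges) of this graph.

The edges on the cycle E-F-A-E are not bridges since each lies on that cycle.
But removing B-D disconnects B from D; removing A-B disconnects A from B; removing A-C disconnects A from C — these are bridges.

A-B, A-C, B-D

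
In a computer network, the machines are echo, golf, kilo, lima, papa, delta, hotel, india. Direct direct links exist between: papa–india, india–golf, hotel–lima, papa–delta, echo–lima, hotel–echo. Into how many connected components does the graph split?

3

kilo is isolated — a component by itself.
Starting from echo we can reach echo, lima, hotel. That is one component of size 3.
Starting from golf we can reach golf, papa, delta, india. That is one component of size 4.
Total: 3 components.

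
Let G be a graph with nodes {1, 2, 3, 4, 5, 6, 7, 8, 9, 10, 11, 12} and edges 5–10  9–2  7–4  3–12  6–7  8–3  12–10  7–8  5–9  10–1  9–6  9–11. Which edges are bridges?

1-10, 11-9, 2-9, 4-7

The edges on the cycle 5-9-6-7-8-3-12-10-5 are not bridges since each lies on that cycle.
But removing 9–11 disconnects 9 from 11; removing 9–2 disconnects 9 from 2; removing 4–7 disconnects 4 from 7; removing 1–10 disconnects 1 from 10 — these are bridges.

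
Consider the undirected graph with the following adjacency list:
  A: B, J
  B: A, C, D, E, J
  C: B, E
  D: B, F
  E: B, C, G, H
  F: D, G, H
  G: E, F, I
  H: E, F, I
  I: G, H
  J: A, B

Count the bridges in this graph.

The edges on the cycle B-A-J-B are not bridges since each lies on that cycle.
Every edge lies on some cycle, so there are no bridges.

0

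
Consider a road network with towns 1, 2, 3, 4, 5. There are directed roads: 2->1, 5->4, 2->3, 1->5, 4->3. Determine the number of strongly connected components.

5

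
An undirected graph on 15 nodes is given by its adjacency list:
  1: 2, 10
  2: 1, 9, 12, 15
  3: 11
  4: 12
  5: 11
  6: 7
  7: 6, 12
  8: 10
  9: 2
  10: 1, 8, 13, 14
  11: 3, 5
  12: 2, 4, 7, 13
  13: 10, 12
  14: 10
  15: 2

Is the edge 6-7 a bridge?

Yes

Removing 6-7 leaves no path between 6 and 7: the component count goes from 2 to 3. So it is a bridge.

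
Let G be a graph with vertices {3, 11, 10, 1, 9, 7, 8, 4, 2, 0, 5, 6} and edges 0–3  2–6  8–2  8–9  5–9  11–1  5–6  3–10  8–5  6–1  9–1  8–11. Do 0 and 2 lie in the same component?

The component containing 0 is {0, 3, 10}, and 2 is not in it.

No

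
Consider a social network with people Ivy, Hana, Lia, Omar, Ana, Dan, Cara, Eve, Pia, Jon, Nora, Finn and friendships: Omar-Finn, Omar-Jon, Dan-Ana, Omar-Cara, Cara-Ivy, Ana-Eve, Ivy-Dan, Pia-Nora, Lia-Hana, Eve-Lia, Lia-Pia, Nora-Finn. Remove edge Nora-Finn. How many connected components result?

1

Nora and Finn are still connected via Nora-Pia-Lia-Eve-Ana-Dan-Ivy-Cara-Omar-Finn, so the component count stays at 1.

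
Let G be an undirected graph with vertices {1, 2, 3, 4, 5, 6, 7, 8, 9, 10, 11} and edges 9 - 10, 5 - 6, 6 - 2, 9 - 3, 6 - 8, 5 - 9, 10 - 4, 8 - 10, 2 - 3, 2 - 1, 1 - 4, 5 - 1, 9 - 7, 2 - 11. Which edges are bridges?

11-2, 7-9

The edges on the cycle 5-6-8-10-9-5 are not bridges since each lies on that cycle.
But removing 2 - 11 disconnects 2 from 11; removing 9 - 7 disconnects 9 from 7 — these are bridges.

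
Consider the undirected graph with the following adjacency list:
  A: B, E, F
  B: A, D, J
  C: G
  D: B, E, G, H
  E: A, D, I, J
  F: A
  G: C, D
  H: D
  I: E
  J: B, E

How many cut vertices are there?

4

Removing A increases the component count from 1 to 2, so A is a cut vertex.
Removing D increases the component count from 1 to 3, so D is a cut vertex.
Removing E increases the component count from 1 to 2, so E is a cut vertex.
Likewise G is a cut vertex.
By contrast removing I leaves 1 component; it is not a cut vertex. No other vertex is a cut vertex either.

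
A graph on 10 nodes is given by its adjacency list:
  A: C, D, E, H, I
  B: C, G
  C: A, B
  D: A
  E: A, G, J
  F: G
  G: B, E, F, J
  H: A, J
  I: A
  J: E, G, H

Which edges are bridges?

A-D, A-I, F-G

The edges on the cycle E-A-C-B-G-E are not bridges since each lies on that cycle.
But removing D-A disconnects D from A; removing F-G disconnects F from G; removing I-A disconnects I from A — these are bridges.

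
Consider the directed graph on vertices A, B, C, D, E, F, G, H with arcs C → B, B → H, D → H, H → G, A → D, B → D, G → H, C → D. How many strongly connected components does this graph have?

7

{G, H} are all mutually reachable — one SCC of size 2.
{A} is an SCC by itself.
{C} is an SCC by itself.
{E} is an SCC by itself.
{D} is an SCC by itself.
(and 2 more singleton SCCs)
That gives 7 strongly connected components.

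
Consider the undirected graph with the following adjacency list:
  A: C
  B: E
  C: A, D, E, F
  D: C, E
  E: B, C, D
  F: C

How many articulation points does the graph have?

2

Removing C increases the component count from 1 to 3, so C is a cut vertex.
Removing E increases the component count from 1 to 2, so E is a cut vertex.
By contrast removing D leaves 1 component; it is not a cut vertex. No other vertex is a cut vertex either.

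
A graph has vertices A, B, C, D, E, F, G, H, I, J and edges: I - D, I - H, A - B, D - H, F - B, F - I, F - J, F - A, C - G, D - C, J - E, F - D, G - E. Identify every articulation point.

F

Removing F increases the component count from 1 to 2, so F is a cut vertex.
By contrast removing I leaves 1 component; it is not a cut vertex. No other vertex is a cut vertex either.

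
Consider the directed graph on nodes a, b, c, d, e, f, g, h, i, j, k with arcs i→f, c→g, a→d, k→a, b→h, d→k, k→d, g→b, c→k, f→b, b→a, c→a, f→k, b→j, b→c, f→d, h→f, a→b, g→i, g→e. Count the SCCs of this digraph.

3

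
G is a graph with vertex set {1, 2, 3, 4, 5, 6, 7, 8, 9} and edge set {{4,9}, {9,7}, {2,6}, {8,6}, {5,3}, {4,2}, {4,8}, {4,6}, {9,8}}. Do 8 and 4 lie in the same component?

Yes

From 8 we can reach 2, 4, 6, 7, 8, 9, which includes 4.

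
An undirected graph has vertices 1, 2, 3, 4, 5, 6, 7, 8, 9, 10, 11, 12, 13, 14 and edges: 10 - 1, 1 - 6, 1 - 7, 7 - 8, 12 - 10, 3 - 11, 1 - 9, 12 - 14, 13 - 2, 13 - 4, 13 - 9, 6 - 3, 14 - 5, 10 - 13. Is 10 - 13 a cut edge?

After removing 10 - 13, the path 10-1-9-13 still connects them, so the edge is not a bridge.

No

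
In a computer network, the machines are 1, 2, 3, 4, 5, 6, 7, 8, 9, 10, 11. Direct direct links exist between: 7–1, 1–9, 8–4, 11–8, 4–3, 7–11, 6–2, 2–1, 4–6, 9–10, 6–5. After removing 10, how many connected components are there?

1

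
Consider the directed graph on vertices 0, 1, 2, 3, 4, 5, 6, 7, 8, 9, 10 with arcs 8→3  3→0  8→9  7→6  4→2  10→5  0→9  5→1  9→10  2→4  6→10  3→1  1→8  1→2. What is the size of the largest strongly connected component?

{0, 1, 3, 5, 8, 9, 10} are all mutually reachable — one SCC of size 7.
{2, 4} are all mutually reachable — one SCC of size 2.
{6} is an SCC by itself.
{7} is an SCC by itself.
The largest has 7 vertices.

7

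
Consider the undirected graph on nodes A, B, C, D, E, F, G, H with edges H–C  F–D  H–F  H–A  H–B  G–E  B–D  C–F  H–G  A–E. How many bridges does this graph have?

0

The edges on the cycle H-A-E-G-H are not bridges since each lies on that cycle.
Every edge lies on some cycle, so there are no bridges.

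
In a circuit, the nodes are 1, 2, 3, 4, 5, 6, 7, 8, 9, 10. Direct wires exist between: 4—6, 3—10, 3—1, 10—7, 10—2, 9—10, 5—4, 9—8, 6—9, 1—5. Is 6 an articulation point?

No

Deleting 6 leaves 1 component (was 1) (its neighbors 4, 9 remain connected to each other), so 6 is not a cut vertex.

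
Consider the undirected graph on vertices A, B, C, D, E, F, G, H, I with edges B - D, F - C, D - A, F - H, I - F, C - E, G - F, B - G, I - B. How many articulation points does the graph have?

Removing B increases the component count from 1 to 2, so B is a cut vertex.
Removing C increases the component count from 1 to 2, so C is a cut vertex.
Removing D increases the component count from 1 to 2, so D is a cut vertex.
Likewise F is a cut vertex.
By contrast removing G leaves 1 component; it is not a cut vertex. No other vertex is a cut vertex either.

4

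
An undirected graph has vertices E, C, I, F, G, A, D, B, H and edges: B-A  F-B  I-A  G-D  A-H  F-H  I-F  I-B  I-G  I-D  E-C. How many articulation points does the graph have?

Removing I increases the component count from 2 to 3, so I is a cut vertex.
By contrast removing D leaves 2 components; it is not a cut vertex. No other vertex is a cut vertex either.

1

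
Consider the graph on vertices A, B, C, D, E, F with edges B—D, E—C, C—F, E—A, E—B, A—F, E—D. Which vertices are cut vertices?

E

Removing E increases the component count from 1 to 2, so E is a cut vertex.
By contrast removing A leaves 1 component; it is not a cut vertex. No other vertex is a cut vertex either.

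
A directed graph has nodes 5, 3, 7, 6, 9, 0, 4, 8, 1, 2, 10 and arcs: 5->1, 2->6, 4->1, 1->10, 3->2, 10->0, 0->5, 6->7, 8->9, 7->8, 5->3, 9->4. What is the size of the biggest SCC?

{0, 1, 2, 3, 4, 5, 6, 7, 8, 9, 10} are all mutually reachable — one SCC of size 11.
The largest has 11 vertices.

11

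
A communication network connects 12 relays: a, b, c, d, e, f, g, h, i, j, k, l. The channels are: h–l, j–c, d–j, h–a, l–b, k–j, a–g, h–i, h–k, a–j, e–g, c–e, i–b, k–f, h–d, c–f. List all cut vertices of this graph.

Removing h increases the component count from 1 to 2, so h is a cut vertex.
By contrast removing c leaves 1 component; it is not a cut vertex. No other vertex is a cut vertex either.

h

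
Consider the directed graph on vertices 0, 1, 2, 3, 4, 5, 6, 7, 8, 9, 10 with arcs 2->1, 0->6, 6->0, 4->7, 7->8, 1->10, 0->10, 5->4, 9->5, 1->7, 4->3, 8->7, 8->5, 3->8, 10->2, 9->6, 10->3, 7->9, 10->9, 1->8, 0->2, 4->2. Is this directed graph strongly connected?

Yes

From 4 we can reach every vertex (0, 1, 2, 3, 4, 5, 6, 7, 8, 9, 10), and every vertex can reach 4 (0, 1, 2, 3, 4, 5, 6, 7, 8, 9, 10). So the whole graph is one strongly connected component.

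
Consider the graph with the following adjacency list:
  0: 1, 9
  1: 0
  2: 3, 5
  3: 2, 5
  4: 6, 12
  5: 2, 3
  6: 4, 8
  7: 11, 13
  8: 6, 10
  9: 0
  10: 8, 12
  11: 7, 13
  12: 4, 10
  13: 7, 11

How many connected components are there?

Starting from 0 we can reach 0, 1, 9. That is one component of size 3.
Starting from 2 we can reach 2, 3, 5. That is one component of size 3.
Starting from 7 we can reach 7, 11, 13. That is one component of size 3.
Starting from 4 we can reach 4, 6, 8, 10, 12. That is one component of size 5.
Total: 4 components.

4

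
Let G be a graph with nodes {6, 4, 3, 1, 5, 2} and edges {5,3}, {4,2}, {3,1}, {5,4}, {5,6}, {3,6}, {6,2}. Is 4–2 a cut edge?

After removing 4–2, the path 4-5-6-2 still connects them, so the edge is not a bridge.

No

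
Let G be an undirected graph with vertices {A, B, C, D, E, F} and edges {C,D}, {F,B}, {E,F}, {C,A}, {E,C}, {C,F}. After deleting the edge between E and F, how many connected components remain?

E and F are still connected via E-C-F, so the component count stays at 1.

1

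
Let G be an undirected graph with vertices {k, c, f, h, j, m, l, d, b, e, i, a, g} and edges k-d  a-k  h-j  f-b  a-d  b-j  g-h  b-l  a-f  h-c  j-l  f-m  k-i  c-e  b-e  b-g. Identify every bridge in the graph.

The edges on the cycle a-k-d-a are not bridges since each lies on that cycle.
But removing f-m disconnects f from m; removing k-i disconnects k from i; removing f-b disconnects f from b; removing f-a disconnects f from a — these are bridges.

a-f, b-f, f-m, i-k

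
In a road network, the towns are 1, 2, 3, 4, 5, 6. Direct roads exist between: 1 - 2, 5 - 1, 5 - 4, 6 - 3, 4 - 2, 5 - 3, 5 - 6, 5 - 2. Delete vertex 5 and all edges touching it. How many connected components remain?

2

With 5 gone, the remaining components are: {3, 6}; {1, 2, 4}.
That is 2 components.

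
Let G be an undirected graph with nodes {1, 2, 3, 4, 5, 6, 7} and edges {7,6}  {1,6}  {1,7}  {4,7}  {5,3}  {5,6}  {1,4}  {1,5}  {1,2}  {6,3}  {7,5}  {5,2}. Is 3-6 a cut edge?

No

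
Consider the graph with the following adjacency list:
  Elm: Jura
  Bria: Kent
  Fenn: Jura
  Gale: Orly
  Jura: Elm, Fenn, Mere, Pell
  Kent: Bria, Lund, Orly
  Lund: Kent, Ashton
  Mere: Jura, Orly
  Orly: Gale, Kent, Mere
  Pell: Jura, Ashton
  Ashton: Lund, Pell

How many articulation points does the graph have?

Removing Jura increases the component count from 1 to 3, so Jura is a cut vertex.
Removing Kent increases the component count from 1 to 2, so Kent is a cut vertex.
Removing Orly increases the component count from 1 to 2, so Orly is a cut vertex.
By contrast removing Pell leaves 1 component; it is not a cut vertex. No other vertex is a cut vertex either.

3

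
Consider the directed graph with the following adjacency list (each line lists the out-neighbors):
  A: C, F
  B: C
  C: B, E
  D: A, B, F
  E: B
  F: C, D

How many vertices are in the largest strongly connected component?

3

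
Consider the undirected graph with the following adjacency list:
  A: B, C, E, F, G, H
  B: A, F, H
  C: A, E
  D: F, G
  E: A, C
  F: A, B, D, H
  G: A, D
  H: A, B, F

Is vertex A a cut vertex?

Yes

Deleting A raises the number of components from 1 to 2, so A is a cut vertex.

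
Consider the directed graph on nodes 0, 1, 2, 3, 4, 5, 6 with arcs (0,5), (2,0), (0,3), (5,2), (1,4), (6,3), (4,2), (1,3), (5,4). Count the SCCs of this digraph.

4

{0, 2, 4, 5} are all mutually reachable — one SCC of size 4.
{6} is an SCC by itself.
{1} is an SCC by itself.
{3} is an SCC by itself.
That gives 4 strongly connected components.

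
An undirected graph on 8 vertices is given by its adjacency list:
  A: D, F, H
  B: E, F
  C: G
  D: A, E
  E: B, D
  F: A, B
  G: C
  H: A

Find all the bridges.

A-H, C-G

The edges on the cycle D-A-F-B-E-D are not bridges since each lies on that cycle.
But removing G-C disconnects G from C; removing A-H disconnects A from H — these are bridges.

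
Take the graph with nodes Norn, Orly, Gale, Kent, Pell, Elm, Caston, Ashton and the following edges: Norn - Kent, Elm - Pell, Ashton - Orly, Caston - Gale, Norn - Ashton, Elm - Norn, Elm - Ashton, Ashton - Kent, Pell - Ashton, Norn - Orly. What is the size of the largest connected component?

Starting from Gale we can reach Gale, Caston. That is one component of size 2.
Starting from Elm we can reach Elm, Kent, Norn, Orly, Pell, Ashton. That is one component of size 6.
The largest has 6 vertices.

6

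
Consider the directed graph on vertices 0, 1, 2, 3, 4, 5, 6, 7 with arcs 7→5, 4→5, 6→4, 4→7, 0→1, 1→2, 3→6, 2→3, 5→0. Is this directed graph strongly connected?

Yes

From 3 we can reach every vertex (0, 1, 2, 3, 4, 5, 6, 7), and every vertex can reach 3 (0, 1, 2, 3, 4, 5, 6, 7). So the whole graph is one strongly connected component.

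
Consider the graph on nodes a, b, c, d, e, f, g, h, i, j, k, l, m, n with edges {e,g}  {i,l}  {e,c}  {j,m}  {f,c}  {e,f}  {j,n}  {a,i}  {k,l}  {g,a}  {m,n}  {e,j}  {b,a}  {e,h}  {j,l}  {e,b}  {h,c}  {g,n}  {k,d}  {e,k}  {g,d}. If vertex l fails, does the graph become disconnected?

No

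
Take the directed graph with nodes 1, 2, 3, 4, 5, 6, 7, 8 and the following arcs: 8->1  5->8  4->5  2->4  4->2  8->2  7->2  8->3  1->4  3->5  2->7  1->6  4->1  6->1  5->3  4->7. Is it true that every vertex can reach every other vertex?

Yes

From 2 we can reach every vertex (1, 2, 3, 4, 5, 6, 7, 8), and every vertex can reach 2 (1, 2, 3, 4, 5, 6, 7, 8). So the whole graph is one strongly connected component.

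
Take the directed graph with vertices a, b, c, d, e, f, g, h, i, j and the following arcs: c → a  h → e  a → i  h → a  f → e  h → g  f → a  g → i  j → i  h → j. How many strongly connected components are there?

{f} is an SCC by itself.
{a} is an SCC by itself.
{h} is an SCC by itself.
{b} is an SCC by itself.
{j} is an SCC by itself.
(and 5 more singleton SCCs)
That gives 10 strongly connected components.

10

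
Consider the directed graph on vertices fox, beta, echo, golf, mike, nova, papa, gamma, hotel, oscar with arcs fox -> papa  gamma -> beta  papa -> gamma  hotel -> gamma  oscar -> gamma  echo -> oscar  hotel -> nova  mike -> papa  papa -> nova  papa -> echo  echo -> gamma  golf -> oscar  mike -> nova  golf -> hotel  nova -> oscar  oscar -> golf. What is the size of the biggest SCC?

4

{golf, nova, hotel, oscar} are all mutually reachable — one SCC of size 4.
{echo} is an SCC by itself.
{fox} is an SCC by itself.
{mike} is an SCC by itself.
{beta} is an SCC by itself.
(and 2 more singleton SCCs)
The largest has 4 vertices.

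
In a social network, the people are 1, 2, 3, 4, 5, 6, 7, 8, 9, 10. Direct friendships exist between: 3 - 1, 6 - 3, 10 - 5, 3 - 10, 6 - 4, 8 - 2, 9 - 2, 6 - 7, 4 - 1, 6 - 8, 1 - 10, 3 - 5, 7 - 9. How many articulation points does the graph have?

Removing 6 increases the component count from 1 to 2, so 6 is a cut vertex.
By contrast removing 3 leaves 1 component; it is not a cut vertex. No other vertex is a cut vertex either.

1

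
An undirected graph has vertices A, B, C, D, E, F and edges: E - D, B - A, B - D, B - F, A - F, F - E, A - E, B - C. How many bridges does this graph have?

1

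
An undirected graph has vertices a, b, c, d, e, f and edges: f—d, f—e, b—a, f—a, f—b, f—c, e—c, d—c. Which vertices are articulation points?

f

Removing f increases the component count from 1 to 2, so f is a cut vertex.
By contrast removing a leaves 1 component; it is not a cut vertex. No other vertex is a cut vertex either.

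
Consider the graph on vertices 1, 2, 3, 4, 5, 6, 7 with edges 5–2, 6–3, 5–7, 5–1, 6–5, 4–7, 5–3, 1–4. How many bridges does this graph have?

1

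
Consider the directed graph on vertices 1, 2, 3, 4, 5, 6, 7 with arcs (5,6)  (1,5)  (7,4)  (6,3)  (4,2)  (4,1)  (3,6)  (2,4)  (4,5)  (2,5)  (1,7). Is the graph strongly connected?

There is no directed path from 5 to 2, so the graph is not strongly connected.

No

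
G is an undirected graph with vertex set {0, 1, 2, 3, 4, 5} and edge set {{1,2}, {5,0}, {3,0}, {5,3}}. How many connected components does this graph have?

4 is isolated — a component by itself.
Starting from 1 we can reach 1, 2. That is one component of size 2.
Starting from 0 we can reach 0, 3, 5. That is one component of size 3.
Total: 3 components.

3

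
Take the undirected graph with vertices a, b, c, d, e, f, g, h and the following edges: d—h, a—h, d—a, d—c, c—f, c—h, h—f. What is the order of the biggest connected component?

5

e is isolated — a component by itself.
g is isolated — a component by itself.
b is isolated — a component by itself.
Starting from a we can reach a, c, d, f, h. That is one component of size 5.
The largest has 5 vertices.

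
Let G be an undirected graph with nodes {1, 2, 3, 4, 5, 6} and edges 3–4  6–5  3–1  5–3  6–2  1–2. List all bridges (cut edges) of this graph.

The edges on the cycle 6-5-3-1-2-6 are not bridges since each lies on that cycle.
But removing 3–4 disconnects 3 from 4 — this is a bridge.

3-4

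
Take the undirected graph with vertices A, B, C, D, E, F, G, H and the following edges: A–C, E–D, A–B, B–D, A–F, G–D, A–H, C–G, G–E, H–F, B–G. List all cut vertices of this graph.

A

Removing A increases the component count from 1 to 2, so A is a cut vertex.
By contrast removing G leaves 1 component; it is not a cut vertex. No other vertex is a cut vertex either.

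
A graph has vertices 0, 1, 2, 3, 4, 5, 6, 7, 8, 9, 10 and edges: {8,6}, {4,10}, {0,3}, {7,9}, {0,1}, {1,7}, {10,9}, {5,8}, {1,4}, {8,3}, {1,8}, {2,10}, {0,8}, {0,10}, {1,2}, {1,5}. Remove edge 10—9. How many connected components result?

1

10 and 9 are still connected via 10-0-1-7-9, so the component count stays at 1.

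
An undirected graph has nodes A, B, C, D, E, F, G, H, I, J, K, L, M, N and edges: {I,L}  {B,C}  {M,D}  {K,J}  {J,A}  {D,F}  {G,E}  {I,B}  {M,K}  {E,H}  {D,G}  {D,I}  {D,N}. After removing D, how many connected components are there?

5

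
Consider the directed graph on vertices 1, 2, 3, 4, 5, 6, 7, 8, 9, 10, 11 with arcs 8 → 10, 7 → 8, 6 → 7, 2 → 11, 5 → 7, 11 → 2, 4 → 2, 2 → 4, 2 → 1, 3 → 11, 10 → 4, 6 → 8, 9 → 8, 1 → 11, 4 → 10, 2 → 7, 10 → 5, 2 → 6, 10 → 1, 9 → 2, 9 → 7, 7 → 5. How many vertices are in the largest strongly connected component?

{1, 2, 4, 5, 6, 7, 8, 10, 11} are all mutually reachable — one SCC of size 9.
{3} is an SCC by itself.
{9} is an SCC by itself.
The largest has 9 vertices.

9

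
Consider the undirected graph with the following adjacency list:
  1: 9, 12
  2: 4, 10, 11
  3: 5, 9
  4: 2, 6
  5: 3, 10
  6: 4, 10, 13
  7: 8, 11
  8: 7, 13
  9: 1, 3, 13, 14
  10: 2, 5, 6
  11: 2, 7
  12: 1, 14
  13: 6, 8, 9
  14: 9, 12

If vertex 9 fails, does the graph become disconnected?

Deleting 9 raises the number of components from 1 to 2, so 9 is a cut vertex.

Yes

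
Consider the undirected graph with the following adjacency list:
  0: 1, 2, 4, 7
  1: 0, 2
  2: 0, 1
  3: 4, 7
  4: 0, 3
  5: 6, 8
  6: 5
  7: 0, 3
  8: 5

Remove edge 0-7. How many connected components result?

2

0 and 7 are still connected via 0-4-3-7, so the component count stays at 2.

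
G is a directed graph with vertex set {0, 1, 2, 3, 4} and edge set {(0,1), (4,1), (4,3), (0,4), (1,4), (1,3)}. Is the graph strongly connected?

No

There is no directed path from 3 to 1, so the graph is not strongly connected.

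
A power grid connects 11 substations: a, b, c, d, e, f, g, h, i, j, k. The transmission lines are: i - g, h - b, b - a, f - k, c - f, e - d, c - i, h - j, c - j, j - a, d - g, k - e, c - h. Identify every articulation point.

c

Removing c increases the component count from 1 to 2, so c is a cut vertex.
By contrast removing a leaves 1 component; it is not a cut vertex. No other vertex is a cut vertex either.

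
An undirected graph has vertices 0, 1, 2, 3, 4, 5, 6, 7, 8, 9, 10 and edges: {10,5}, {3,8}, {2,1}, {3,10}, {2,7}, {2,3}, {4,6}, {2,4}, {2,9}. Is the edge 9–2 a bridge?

Yes

Removing 9–2 leaves no path between 9 and 2: the component count goes from 2 to 3. So it is a bridge.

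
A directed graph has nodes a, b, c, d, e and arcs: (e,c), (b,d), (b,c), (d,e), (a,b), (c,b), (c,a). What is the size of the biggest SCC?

5

{a, b, c, d, e} are all mutually reachable — one SCC of size 5.
The largest has 5 vertices.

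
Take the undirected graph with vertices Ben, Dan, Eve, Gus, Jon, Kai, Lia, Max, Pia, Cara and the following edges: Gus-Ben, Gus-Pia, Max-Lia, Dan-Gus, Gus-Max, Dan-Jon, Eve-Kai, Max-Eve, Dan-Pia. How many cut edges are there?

6

The edges on the cycle Dan-Gus-Pia-Dan are not bridges since each lies on that cycle.
But removing Ben-Gus disconnects Ben from Gus; removing Max-Lia disconnects Max from Lia; removing Max-Eve disconnects Max from Eve; removing Jon-Dan disconnects Jon from Dan — these are bridges.
In total 6 edges are bridges.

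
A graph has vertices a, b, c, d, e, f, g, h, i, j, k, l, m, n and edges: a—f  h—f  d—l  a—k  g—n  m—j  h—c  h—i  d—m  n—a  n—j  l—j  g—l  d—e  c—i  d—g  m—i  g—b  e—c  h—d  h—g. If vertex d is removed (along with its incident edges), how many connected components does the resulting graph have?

With d gone, the remaining components are: {a, b, c, e, f, g, h, i, j, k, l, m, n}.
That is 1 component.

1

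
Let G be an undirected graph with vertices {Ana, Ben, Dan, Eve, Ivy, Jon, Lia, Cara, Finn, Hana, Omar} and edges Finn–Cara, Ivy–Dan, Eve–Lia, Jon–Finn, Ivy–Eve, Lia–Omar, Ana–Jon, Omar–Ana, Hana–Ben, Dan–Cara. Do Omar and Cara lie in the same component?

From Omar we can reach Ana, Dan, Eve, Ivy, Jon, Lia, Cara, Finn, Omar, which includes Cara.

Yes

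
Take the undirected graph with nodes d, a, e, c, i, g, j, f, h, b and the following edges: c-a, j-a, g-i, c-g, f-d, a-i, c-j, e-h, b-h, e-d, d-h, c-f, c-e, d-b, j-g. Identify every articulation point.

c

Removing c increases the component count from 1 to 2, so c is a cut vertex.
By contrast removing j leaves 1 component; it is not a cut vertex. No other vertex is a cut vertex either.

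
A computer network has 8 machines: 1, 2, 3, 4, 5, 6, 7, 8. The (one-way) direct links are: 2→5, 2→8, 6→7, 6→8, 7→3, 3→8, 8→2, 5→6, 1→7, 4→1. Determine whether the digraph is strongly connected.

No

There is no directed path from 7 to 4, so the graph is not strongly connected.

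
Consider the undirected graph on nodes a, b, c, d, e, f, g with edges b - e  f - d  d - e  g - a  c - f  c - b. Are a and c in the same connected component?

No

The component containing a is {a, g}, and c is not in it.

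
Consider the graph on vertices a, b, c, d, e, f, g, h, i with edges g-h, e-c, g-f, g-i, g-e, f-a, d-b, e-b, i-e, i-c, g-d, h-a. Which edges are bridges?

none

The edges on the cycle g-h-a-f-g are not bridges since each lies on that cycle.
Every edge lies on some cycle, so there are no bridges.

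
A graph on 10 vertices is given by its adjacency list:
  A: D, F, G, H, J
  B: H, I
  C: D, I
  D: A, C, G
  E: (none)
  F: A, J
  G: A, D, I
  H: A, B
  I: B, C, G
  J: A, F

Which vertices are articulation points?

A

Removing A increases the component count from 2 to 3, so A is a cut vertex.
By contrast removing C leaves 2 components; it is not a cut vertex. No other vertex is a cut vertex either.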